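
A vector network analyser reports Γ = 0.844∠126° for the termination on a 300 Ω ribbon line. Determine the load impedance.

Z_L ≈ 31.9 + j151 Ω

Z_L = Z_0·(1 + Γ)/(1 − Γ) = 300·(0.504 + j0.683)/(1.5 − j0.683)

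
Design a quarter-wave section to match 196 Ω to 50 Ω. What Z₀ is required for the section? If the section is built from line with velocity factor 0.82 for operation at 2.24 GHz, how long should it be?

Z_qwt = √(Z_0·R_L) = √(50 × 196) = √9800
λ = 0.82·c/f = 0.11 m, so l = λ/4 = 0.0275 m

Z_qwt ≈ 99 Ω; length ≈ 2.75 cm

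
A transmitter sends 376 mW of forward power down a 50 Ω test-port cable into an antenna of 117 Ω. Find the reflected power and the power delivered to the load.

P_reflected ≈ 60.5 mW; P_delivered ≈ 315 mW

Γ = (117 − 50)/(117 + 50) = 0.401
|Γ|² = 0.161
P_refl = |Γ|²·P_inc = 60.5 mW, P_del = (1 − |Γ|²)·P_inc = 315 mW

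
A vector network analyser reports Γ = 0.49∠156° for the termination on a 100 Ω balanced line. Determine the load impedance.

Z_L = Z_0·(1 + Γ)/(1 − Γ) = 100·(0.552 + j0.199)/(1.45 − j0.199)

Z_L ≈ 35.6 + j18.7 Ω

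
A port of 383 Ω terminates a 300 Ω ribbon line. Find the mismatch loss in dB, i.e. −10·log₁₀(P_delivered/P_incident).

mismatch loss ≈ 0.0646 dB

Γ = (383 − 300)/(383 + 300) = 0.122
|Γ|² = 0.0148, so P_del/P_inc = 1 − |Γ|² = 0.985
ML = −10·log₁₀(1 − |Γ|²)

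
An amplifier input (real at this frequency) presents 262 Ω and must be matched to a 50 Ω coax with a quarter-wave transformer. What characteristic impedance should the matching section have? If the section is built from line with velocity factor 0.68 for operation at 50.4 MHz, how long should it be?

Z_qwt = √(Z_0·R_L) = √(50 × 262) = √13100
λ = 0.68·c/f = 4.05 m, so l = λ/4 = 1.01 m

Z_qwt ≈ 114 Ω; length ≈ 1.01 m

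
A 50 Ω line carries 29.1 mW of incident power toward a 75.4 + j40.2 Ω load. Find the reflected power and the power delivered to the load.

P_reflected ≈ 3.79 mW; P_delivered ≈ 25.3 mW

|Γ| = |(25.4 + j40.2)/(125.4 + j40.2)| = 0.361
|Γ|² = 0.13
P_refl = |Γ|²·P_inc = 3.79 mW, P_del = (1 − |Γ|²)·P_inc = 25.3 mW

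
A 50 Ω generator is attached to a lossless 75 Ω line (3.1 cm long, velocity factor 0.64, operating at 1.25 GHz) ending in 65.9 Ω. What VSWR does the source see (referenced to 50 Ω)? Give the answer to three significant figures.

VSWR ≈ 1.68

λ = v/f = 0.64·c / 1.25 GHz = 0.154 m
βl = 2π·l/λ = 2π × 0.202 = 72.7°
tan(βl) = 3.2
Z_in = Z_0·(Z_L + jZ_0·tanβl)/(Z_0 + jZ_L·tanβl) = 83.2 + j6.14 Ω
Γ_s = (Z_in − Z_s)/(Z_in + Z_s) = (33.2 + j6.14)/(133 + j6.14), |Γ_s| = 0.253
VSWR = (1 + |Γ_s|)/(1 − |Γ_s|)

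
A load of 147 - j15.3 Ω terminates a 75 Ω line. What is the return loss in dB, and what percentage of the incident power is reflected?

Γ = (72 − j15.3)/(222 − j15.3), |Γ| = 0.331
RL = −20·log₁₀(0.331) = 9.61 dB
P_refl/P_inc = |Γ|² = 0.109

RL ≈ 9.61 dB; 10.9% of incident power reflected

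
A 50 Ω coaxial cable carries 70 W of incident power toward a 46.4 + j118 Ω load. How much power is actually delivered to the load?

P_delivered ≈ 28 W

|Γ| = |(-3.6 + j118)/(96.4 + j118)| = 0.775
|Γ|² = 0.6
P_refl = |Γ|²·P_inc = 42 W, P_del = (1 − |Γ|²)·P_inc = 28 W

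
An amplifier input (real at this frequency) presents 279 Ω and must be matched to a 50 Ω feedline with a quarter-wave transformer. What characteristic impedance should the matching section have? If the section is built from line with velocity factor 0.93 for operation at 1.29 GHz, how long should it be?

Z_qwt ≈ 118 Ω; length ≈ 5.41 cm

Z_qwt = √(Z_0·R_L) = √(50 × 279) = √13950
λ = 0.93·c/f = 0.216 m, so l = λ/4 = 0.0541 m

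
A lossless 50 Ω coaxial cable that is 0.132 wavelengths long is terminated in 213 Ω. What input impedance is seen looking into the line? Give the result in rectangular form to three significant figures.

Z_in ≈ 20.6 − j41.4 Ω

βl = 2π × 0.132 = 47.5°
tan(βl) = tan(47.5°) = 1.09
Z_in = Z_0·(Z_L + jZ_0·tanβl)/(Z_0 + jZ_L·tanβl)
     = 50·(213 + j54.6)/(50 + j233)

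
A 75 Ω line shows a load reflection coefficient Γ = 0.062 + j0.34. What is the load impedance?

Z_L = Z_0·(1 + Γ)/(1 − Γ) = 75·(1.06 + j0.34)/(0.938 − j0.34)

Z_L ≈ 66.3 + j51.2 Ω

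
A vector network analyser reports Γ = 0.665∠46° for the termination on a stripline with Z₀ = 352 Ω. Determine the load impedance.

Z_L = Z_0·(1 + Γ)/(1 − Γ) = 352·(1.46 + j0.478)/(0.538 − j0.478)

Z_L ≈ 379 + j650 Ω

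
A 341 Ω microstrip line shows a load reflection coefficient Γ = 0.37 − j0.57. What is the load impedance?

Z_L = Z_0·(1 + Γ)/(1 − Γ) = 341·(1.37 − j0.57)/(0.63 + j0.57)

Z_L ≈ 254 − j539 Ω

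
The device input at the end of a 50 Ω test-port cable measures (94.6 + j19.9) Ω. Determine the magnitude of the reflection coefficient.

Γ = (Z_L − Z_0)/(Z_L + Z_0) = (44.6 + j19.9)/(144.6 + j19.9)
|Γ| = 48.8/146

|Γ| ≈ 0.335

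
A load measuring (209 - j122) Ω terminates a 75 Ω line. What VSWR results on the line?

VSWR ≈ 3.83

Γ = (Z_L − Z_0)/(Z_L + Z_0) = (134 − j122)/(284 − j122)
|Γ| = 181/309 = 0.586
VSWR = (1 + |Γ|)/(1 − |Γ|) = 1.59/0.414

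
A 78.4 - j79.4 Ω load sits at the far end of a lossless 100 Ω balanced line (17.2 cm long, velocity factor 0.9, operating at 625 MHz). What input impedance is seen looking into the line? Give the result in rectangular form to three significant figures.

λ = v/f = 0.9·c / 625 MHz = 0.432 m
βl = 2π·l/λ = 2π × 0.398 = 143°
tan(βl) = tan(143°) = -0.744
Z_in = Z_0·(Z_L + jZ_0·tanβl)/(Z_0 + jZ_L·tanβl)
     = 100·(78.4 − j154)/(40.9 − j58.4)

Z_in ≈ 240 − j33.8 Ω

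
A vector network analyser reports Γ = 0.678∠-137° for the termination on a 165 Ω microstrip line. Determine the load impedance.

Z_L = Z_0·(1 + Γ)/(1 − Γ) = 165·(0.504 − j0.462)/(1.5 + j0.462)

Z_L ≈ 36.4 − j62.2 Ω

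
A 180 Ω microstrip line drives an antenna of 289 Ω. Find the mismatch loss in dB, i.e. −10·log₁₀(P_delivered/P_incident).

Γ = (289 − 180)/(289 + 180) = 0.232
|Γ|² = 0.054, so P_del/P_inc = 1 − |Γ|² = 0.946
ML = −10·log₁₀(1 − |Γ|²)

mismatch loss ≈ 0.241 dB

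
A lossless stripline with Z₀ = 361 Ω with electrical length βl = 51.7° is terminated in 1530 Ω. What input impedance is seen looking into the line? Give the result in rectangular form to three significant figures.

Z_in ≈ 134 − j260 Ω

tan(βl) = tan(51.7°) = 1.27
Z_in = Z_0·(Z_L + jZ_0·tanβl)/(Z_0 + jZ_L·tanβl)
     = 361·(1530 + j457)/(361 + j1940)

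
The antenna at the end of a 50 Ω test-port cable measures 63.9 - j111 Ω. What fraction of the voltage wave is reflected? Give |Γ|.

Γ = (Z_L − Z_0)/(Z_L + Z_0) = (13.9 − j111)/(113.9 − j111)
|Γ| = 112/159

|Γ| ≈ 0.703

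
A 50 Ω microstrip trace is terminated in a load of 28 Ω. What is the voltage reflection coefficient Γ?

Γ = -0.282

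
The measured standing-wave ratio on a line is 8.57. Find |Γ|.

|Γ| ≈ 0.791

|Γ| = (S − 1)/(S + 1) = (8.57 − 1)/(8.57 + 1) = 7.57/9.57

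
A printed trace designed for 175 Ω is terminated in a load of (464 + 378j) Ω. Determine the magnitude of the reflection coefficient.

Γ = (Z_L − Z_0)/(Z_L + Z_0) = (289 + j378)/(639 + j378)
|Γ| = 476/742

|Γ| ≈ 0.641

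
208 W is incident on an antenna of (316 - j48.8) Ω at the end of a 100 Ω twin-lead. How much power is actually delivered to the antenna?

|Γ| = |(216 − j48.8)/(416 − j48.8)| = 0.529
|Γ|² = 0.28
P_refl = |Γ|²·P_inc = 58.1 W, P_del = (1 − |Γ|²)·P_inc = 150 W

P_delivered ≈ 150 W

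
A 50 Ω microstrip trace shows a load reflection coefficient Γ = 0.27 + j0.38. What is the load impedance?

Z_L = Z_0·(1 + Γ)/(1 − Γ) = 50·(1.27 + j0.38)/(0.73 − j0.38)

Z_L ≈ 57.8 + j56.1 Ω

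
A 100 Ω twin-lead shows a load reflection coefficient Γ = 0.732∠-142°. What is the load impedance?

Z_L = Z_0·(1 + Γ)/(1 − Γ) = 100·(0.423 − j0.451)/(1.58 + j0.451)

Z_L ≈ 17.3 − j33.5 Ω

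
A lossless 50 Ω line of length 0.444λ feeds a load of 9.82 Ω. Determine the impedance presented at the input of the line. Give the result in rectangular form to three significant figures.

βl = 2π × 0.444 = 160°
tan(βl) = tan(160°) = -0.367
Z_in = Z_0·(Z_L + jZ_0·tanβl)/(Z_0 + jZ_L·tanβl)
     = 50·(9.82 − j18.4)/(50 − j3.61)

Z_in ≈ 11.1 − j17.6 Ω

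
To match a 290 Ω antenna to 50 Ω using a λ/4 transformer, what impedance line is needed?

Z_qwt = √(Z_0·R_L) = √(50 × 290) = √14500

Z_qwt ≈ 120 Ω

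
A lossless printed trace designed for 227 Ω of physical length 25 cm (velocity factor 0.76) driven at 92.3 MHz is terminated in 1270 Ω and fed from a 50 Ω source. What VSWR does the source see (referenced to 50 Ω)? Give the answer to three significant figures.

λ = v/f = 0.76·c / 92.3 MHz = 2.47 m
βl = 2π·l/λ = 2π × 0.101 = 36.4°
tan(βl) = 0.738
Z_in = Z_0·(Z_L + jZ_0·tanβl)/(Z_0 + jZ_L·tanβl) = 109 − j281 Ω
Γ_s = (Z_in − Z_s)/(Z_in + Z_s) = (58.7 − j281)/(159 − j281), |Γ_s| = 0.89
VSWR = (1 + |Γ_s|)/(1 − |Γ_s|)

VSWR ≈ 17.1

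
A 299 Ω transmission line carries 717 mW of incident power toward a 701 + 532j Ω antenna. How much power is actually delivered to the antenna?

P_delivered ≈ 469 mW

|Γ| = |(402 + j532)/(1000 + j532)| = 0.589
|Γ|² = 0.347
P_refl = |Γ|²·P_inc = 248 mW, P_del = (1 − |Γ|²)·P_inc = 469 mW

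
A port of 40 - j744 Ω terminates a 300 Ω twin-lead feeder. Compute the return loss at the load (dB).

RL ≈ 0.323 dB

Γ = (-260 − j744)/(340 − j744), |Γ| = 0.963
RL = −20·log₁₀|Γ| = −20·log₁₀(0.963)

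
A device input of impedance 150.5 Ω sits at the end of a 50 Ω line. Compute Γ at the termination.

Γ = 0.501

Γ = (Z_L − Z_0)/(Z_L + Z_0) = (150.5 − 50)/(150.5 + 50) = 100.5/200.5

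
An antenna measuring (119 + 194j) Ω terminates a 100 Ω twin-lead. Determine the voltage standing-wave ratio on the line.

VSWR ≈ 4.99

Γ = (Z_L − Z_0)/(Z_L + Z_0) = (19 + j194)/(219 + j194)
|Γ| = 195/293 = 0.666
VSWR = (1 + |Γ|)/(1 − |Γ|) = 1.67/0.334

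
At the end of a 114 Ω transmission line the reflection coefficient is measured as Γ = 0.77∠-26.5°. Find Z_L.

Z_L = Z_0·(1 + Γ)/(1 − Γ) = 114·(1.69 − j0.344)/(0.311 + j0.344)

Z_L ≈ 216 − j365 Ω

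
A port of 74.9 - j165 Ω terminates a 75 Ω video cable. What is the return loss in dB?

RL ≈ 2.61 dB

Γ = (-0.1 − j165)/(149.9 − j165), |Γ| = 0.74
RL = −20·log₁₀|Γ| = −20·log₁₀(0.74)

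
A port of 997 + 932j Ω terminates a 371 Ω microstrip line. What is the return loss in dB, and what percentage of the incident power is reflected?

Γ = (626 + j932)/(1368 + j932), |Γ| = 0.678
RL = −20·log₁₀(0.678) = 3.37 dB
P_refl/P_inc = |Γ|² = 0.46

RL ≈ 3.37 dB; 46% of incident power reflected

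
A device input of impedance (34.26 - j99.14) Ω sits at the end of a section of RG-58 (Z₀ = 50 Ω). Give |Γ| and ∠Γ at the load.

Γ = (Z_L − Z_0)/(Z_L + Z_0) = (-15.74 − j99.14)/(84.26 − j99.14)
|Γ| = 100/130 = 0.772

Γ ≈ 0.772 ∠ -49.4°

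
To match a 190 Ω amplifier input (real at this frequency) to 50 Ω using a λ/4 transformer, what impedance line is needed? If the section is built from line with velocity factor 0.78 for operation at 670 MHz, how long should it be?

Z_qwt ≈ 97.5 Ω; length ≈ 8.73 cm

Z_qwt = √(Z_0·R_L) = √(50 × 190) = √9500
λ = 0.78·c/f = 0.349 m, so l = λ/4 = 0.0873 m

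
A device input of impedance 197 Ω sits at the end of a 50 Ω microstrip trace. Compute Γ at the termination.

Γ = 0.595

Γ = (Z_L − Z_0)/(Z_L + Z_0) = (197 − 50)/(197 + 50) = 147/247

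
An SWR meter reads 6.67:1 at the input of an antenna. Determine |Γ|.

|Γ| ≈ 0.739

|Γ| = (S − 1)/(S + 1) = (6.67 − 1)/(6.67 + 1) = 5.67/7.67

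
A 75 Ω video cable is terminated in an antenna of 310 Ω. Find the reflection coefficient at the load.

Γ = (Z_L − Z_0)/(Z_L + Z_0) = (310 − 75)/(310 + 75) = 235/385

Γ = 0.61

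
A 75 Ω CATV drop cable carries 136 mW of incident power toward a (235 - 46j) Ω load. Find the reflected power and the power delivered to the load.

P_reflected ≈ 38.4 mW; P_delivered ≈ 97.6 mW

|Γ| = |(160 − j46)/(310 − j46)| = 0.531
|Γ|² = 0.282
P_refl = |Γ|²·P_inc = 38.4 mW, P_del = (1 − |Γ|²)·P_inc = 97.6 mW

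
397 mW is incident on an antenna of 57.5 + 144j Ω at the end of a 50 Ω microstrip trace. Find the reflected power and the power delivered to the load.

P_reflected ≈ 256 mW; P_delivered ≈ 141 mW

|Γ| = |(7.5 + j144)/(107.5 + j144)| = 0.802
|Γ|² = 0.644
P_refl = |Γ|²·P_inc = 256 mW, P_del = (1 − |Γ|²)·P_inc = 141 mW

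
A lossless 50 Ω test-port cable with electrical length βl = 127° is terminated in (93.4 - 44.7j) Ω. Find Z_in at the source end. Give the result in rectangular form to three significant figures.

Z_in ≈ 41.7 + j40.8 Ω

tan(βl) = tan(127°) = -1.33
Z_in = Z_0·(Z_L + jZ_0·tanβl)/(Z_0 + jZ_L·tanβl)
     = 50·(93.4 − j111)/(-9.32 − j124)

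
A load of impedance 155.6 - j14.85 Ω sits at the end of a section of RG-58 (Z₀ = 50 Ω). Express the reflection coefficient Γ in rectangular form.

Γ ≈ 0.516 − j0.0349

Γ = (Z_L − Z_0)/(Z_L + Z_0) = (105.6 − j14.85)/(205.6 − j14.85)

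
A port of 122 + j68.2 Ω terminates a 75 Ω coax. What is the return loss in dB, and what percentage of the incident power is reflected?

Γ = (47 + j68.2)/(197 + j68.2), |Γ| = 0.397
RL = −20·log₁₀(0.397) = 8.02 dB
P_refl/P_inc = |Γ|² = 0.158

RL ≈ 8.02 dB; 15.8% of incident power reflected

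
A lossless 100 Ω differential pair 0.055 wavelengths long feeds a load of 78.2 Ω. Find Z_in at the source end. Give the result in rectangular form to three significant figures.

Z_in ≈ 81.8 + j13 Ω

βl = 2π × 0.055 = 19.8°
tan(βl) = tan(19.8°) = 0.36
Z_in = Z_0·(Z_L + jZ_0·tanβl)/(Z_0 + jZ_L·tanβl)
     = 100·(78.2 + j36)/(100 + j28.2)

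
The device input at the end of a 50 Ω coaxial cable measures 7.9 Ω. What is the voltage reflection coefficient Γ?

Γ = (Z_L − Z_0)/(Z_L + Z_0) = (7.9 − 50)/(7.9 + 50) = -42.1/57.9

Γ = -0.727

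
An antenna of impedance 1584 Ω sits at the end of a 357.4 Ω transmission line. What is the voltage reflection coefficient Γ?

Γ = 0.632

Γ = (Z_L − Z_0)/(Z_L + Z_0) = (1584 − 357.4)/(1584 + 357.4) = 1227/1941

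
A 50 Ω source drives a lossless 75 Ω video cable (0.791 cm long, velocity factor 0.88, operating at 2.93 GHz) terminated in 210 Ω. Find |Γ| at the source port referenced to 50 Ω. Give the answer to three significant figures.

λ = v/f = 0.88·c / 2.93 GHz = 0.0901 m
βl = 2π·l/λ = 2π × 0.0878 = 31.6°
tan(βl) = 0.615
Z_in = Z_0·(Z_L + jZ_0·tanβl)/(Z_0 + jZ_L·tanβl) = 73 − j79.5 Ω
Γ_s = (Z_in − Z_s)/(Z_in + Z_s) = (23 − j79.5)/(123 − j79.5), |Γ_s| = 0.565

|Γ| ≈ 0.565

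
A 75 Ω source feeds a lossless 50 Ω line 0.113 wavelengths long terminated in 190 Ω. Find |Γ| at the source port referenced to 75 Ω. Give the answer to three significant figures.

βl = 2π × 0.113 = 40.7°
tan(βl) = 0.86
Z_in = Z_0·(Z_L + jZ_0·tanβl)/(Z_0 + jZ_L·tanβl) = 28.3 − j49.5 Ω
Γ_s = (Z_in − Z_s)/(Z_in + Z_s) = (-46.7 − j49.5)/(103 − j49.5), |Γ_s| = 0.594

|Γ| ≈ 0.594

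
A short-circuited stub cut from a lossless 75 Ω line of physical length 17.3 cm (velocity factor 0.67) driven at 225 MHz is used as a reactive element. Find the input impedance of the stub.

λ = v/f = 0.67·c / 225 MHz = 0.893 m
βl = 2π·l/λ = 2π × 0.194 = 69.7°
tan(βl) = 2.71
For a short-circuited stub, Z_in = jZ_0·tan(βl)

Z_in ≈ +j203 Ω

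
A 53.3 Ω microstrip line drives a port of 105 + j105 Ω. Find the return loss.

RL ≈ 4.21 dB

Γ = (51.7 + j105)/(158.3 + j105), |Γ| = 0.616
RL = −20·log₁₀|Γ| = −20·log₁₀(0.616)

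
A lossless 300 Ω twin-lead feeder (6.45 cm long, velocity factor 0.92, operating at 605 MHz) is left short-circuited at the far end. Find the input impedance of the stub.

Z_in ≈ +j369 Ω

λ = v/f = 0.92·c / 605 MHz = 0.456 m
βl = 2π·l/λ = 2π × 0.141 = 50.9°
tan(βl) = 1.23
For a short-circuited stub, Z_in = jZ_0·tan(βl)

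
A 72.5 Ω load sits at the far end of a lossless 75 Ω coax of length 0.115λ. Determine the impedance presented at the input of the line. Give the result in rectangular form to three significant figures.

βl = 2π × 0.115 = 41.4°
tan(βl) = tan(41.4°) = 0.882
Z_in = Z_0·(Z_L + jZ_0·tanβl)/(Z_0 + jZ_L·tanβl)
     = 75·(72.5 + j66.1)/(75 + j63.9)

Z_in ≈ 74.6 + j2.51 Ω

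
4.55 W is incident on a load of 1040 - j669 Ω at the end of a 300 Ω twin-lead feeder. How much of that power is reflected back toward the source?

|Γ| = |(740 − j669)/(1340 − j669)| = 0.666
|Γ|² = 0.444
P_refl = |Γ|²·P_inc = 2.02 W, P_del = (1 − |Γ|²)·P_inc = 2.53 W

P_reflected ≈ 2.02 W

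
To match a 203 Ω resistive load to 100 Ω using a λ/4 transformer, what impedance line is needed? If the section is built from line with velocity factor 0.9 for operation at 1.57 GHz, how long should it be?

Z_qwt ≈ 142 Ω; length ≈ 4.3 cm

Z_qwt = √(Z_0·R_L) = √(100 × 203) = √20300
λ = 0.9·c/f = 0.172 m, so l = λ/4 = 0.043 m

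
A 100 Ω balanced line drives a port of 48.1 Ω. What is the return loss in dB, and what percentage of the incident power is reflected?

RL ≈ 9.11 dB; 12.3% of incident power reflected

Γ = (48.1 − 100)/(48.1 + 100) = -0.35
RL = −20·log₁₀(0.35) = 9.11 dB
P_refl/P_inc = |Γ|² = 0.123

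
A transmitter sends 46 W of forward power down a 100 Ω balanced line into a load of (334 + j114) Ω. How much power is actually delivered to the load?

|Γ| = |(234 + j114)/(434 + j114)| = 0.58
|Γ|² = 0.336
P_refl = |Γ|²·P_inc = 15.5 W, P_del = (1 − |Γ|²)·P_inc = 30.5 W

P_delivered ≈ 30.5 W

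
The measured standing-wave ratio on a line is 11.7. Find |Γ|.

|Γ| ≈ 0.843

|Γ| = (S − 1)/(S + 1) = (11.7 − 1)/(11.7 + 1) = 10.7/12.7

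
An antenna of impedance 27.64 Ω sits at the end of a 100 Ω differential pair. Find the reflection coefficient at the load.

Γ = -0.567

Γ = (Z_L − Z_0)/(Z_L + Z_0) = (27.64 − 100)/(27.64 + 100) = -72.36/127.6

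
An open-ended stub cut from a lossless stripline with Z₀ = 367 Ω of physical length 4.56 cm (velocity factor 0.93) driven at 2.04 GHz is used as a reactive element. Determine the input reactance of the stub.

X_in ≈ 212 Ω (inductive)

λ = v/f = 0.93·c / 2.04 GHz = 0.137 m
βl = 2π·l/λ = 2π × 0.333 = 120°
tan(βl) = -1.73
For an open-ended stub, Z_in = −jZ_0·cot(βl) = −jZ_0/tan(βl)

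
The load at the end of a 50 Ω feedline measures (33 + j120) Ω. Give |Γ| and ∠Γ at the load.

Γ = (Z_L − Z_0)/(Z_L + Z_0) = (-17 + j120)/(83 + j120)
|Γ| = 121/146 = 0.831

Γ ≈ 0.831 ∠ 42.7°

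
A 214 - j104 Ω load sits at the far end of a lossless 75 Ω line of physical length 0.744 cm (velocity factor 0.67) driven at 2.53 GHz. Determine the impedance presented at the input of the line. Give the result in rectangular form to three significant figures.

λ = v/f = 0.67·c / 2.53 GHz = 0.0794 m
βl = 2π·l/λ = 2π × 0.0936 = 33.7°
tan(βl) = tan(33.7°) = 0.667
Z_in = Z_0·(Z_L + jZ_0·tanβl)/(Z_0 + jZ_L·tanβl)
     = 75·(214 − j54)/(144 + j143)

Z_in ≈ 42.2 − j69.7 Ω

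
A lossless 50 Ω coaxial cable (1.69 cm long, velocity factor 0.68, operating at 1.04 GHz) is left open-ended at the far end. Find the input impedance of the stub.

Z_in ≈ −j83.2 Ω

λ = v/f = 0.68·c / 1.04 GHz = 0.196 m
βl = 2π·l/λ = 2π × 0.0862 = 31°
tan(βl) = 0.601
For an open-ended stub, Z_in = −jZ_0·cot(βl) = −jZ_0/tan(βl)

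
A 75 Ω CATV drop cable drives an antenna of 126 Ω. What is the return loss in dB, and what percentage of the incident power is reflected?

Γ = (126 − 75)/(126 + 75) = 0.254
RL = −20·log₁₀(0.254) = 11.9 dB
P_refl/P_inc = |Γ|² = 0.0644

RL ≈ 11.9 dB; 6.44% of incident power reflected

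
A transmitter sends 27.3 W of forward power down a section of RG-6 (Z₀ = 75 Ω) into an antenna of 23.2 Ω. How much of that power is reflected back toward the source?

Γ = (23.2 − 75)/(23.2 + 75) = -0.527
|Γ|² = 0.278
P_refl = |Γ|²·P_inc = 7.6 W, P_del = (1 − |Γ|²)·P_inc = 19.7 W

P_reflected ≈ 7.6 W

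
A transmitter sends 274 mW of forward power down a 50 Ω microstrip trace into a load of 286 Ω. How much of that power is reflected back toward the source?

Γ = (286 − 50)/(286 + 50) = 0.702
|Γ|² = 0.493
P_refl = |Γ|²·P_inc = 135 mW, P_del = (1 − |Γ|²)·P_inc = 139 mW

P_reflected ≈ 135 mW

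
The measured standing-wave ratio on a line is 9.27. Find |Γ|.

|Γ| ≈ 0.805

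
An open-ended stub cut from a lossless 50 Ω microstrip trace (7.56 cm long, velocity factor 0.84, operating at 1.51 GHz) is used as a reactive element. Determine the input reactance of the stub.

X_in ≈ 164 Ω (inductive)

λ = v/f = 0.84·c / 1.51 GHz = 0.167 m
βl = 2π·l/λ = 2π × 0.453 = 163°
tan(βl) = -0.304
For an open-ended stub, Z_in = −jZ_0·cot(βl) = −jZ_0/tan(βl)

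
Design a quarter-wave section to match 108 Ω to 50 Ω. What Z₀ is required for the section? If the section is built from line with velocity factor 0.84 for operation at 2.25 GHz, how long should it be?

Z_qwt ≈ 73.5 Ω; length ≈ 2.8 cm

Z_qwt = √(Z_0·R_L) = √(50 × 108) = √5400
λ = 0.84·c/f = 0.112 m, so l = λ/4 = 0.028 m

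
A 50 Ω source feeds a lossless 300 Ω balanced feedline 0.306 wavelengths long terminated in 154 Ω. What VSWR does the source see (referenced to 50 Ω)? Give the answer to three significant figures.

VSWR ≈ 10.7

βl = 2π × 0.306 = 110°
tan(βl) = -2.72
Z_in = Z_0·(Z_L + jZ_0·tanβl)/(Z_0 + jZ_L·tanβl) = 439 − j204 Ω
Γ_s = (Z_in − Z_s)/(Z_in + Z_s) = (389 − j204)/(489 − j204), |Γ_s| = 0.829
VSWR = (1 + |Γ_s|)/(1 − |Γ_s|)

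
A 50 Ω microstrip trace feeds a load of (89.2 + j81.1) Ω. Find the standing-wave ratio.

Γ = (Z_L − Z_0)/(Z_L + Z_0) = (39.2 + j81.1)/(139.2 + j81.1)
|Γ| = 90.1/161 = 0.559
VSWR = (1 + |Γ|)/(1 − |Γ|) = 1.56/0.441

VSWR ≈ 3.54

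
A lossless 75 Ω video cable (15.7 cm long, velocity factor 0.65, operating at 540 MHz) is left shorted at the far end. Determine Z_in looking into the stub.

Z_in ≈ −j32.6 Ω

λ = v/f = 0.65·c / 540 MHz = 0.361 m
βl = 2π·l/λ = 2π × 0.435 = 157°
tan(βl) = -0.434
For a shorted stub, Z_in = jZ_0·tan(βl)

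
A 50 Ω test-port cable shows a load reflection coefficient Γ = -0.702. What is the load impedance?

Z_L = Z_0·(1 + Γ)/(1 − Γ) = 50·(0.298)/(1.7)

Z_L ≈ 8.75 Ω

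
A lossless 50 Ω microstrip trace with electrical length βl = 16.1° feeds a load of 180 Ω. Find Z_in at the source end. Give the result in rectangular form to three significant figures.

Z_in ≈ 93.8 − j83 Ω

tan(βl) = tan(16.1°) = 0.289
Z_in = Z_0·(Z_L + jZ_0·tanβl)/(Z_0 + jZ_L·tanβl)
     = 50·(180 + j14.4)/(50 + j52)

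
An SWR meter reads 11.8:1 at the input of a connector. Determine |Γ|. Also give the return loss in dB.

|Γ| = (S − 1)/(S + 1) = (11.8 − 1)/(11.8 + 1) = 10.8/12.8
RL = −20·log₁₀|Γ| = −20·log₁₀(0.844)

|Γ| ≈ 0.844; return loss ≈ 1.48 dB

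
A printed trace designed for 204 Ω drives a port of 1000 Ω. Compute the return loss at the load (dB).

Γ = (1000 − 204)/(1000 + 204) = 0.661
RL = −20·log₁₀|Γ| = −20·log₁₀(0.661)

RL ≈ 3.59 dB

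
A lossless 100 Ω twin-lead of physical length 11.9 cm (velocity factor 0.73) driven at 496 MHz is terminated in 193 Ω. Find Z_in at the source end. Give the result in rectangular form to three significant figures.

λ = v/f = 0.73·c / 496 MHz = 0.442 m
βl = 2π·l/λ = 2π × 0.27 = 97°
tan(βl) = tan(97°) = -8.11
Z_in = Z_0·(Z_L + jZ_0·tanβl)/(Z_0 + jZ_L·tanβl)
     = 100·(193 − j811)/(100 − j1570)

Z_in ≈ 52.4 + j8.98 Ω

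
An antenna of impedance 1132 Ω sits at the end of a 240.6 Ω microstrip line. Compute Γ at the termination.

Γ = 0.649

Γ = (Z_L − Z_0)/(Z_L + Z_0) = (1132 − 240.6)/(1132 + 240.6) = 891.4/1373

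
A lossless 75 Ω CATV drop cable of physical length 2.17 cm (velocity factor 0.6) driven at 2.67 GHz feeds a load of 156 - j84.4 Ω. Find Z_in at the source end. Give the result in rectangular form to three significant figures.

Z_in ≈ 40.7 + j48.9 Ω

λ = v/f = 0.6·c / 2.67 GHz = 0.0674 m
βl = 2π·l/λ = 2π × 0.322 = 116°
tan(βl) = tan(116°) = -2.06
Z_in = Z_0·(Z_L + jZ_0·tanβl)/(Z_0 + jZ_L·tanβl)
     = 75·(156 − j239)/(-99 − j322)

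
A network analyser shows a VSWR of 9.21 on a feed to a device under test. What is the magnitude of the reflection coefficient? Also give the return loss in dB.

|Γ| ≈ 0.804; return loss ≈ 1.89 dB

|Γ| = (S − 1)/(S + 1) = (9.21 − 1)/(9.21 + 1) = 8.21/10.2
RL = −20·log₁₀|Γ| = −20·log₁₀(0.804)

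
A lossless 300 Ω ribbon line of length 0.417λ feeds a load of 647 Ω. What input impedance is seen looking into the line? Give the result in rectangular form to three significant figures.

βl = 2π × 0.417 = 150°
tan(βl) = tan(150°) = -0.575
Z_in = Z_0·(Z_L + jZ_0·tanβl)/(Z_0 + jZ_L·tanβl)
     = 300·(647 − j172)/(300 − j372)

Z_in ≈ 339 + j248 Ω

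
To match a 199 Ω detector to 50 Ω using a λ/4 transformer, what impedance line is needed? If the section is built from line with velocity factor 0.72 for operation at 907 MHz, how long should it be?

Z_qwt ≈ 99.7 Ω; length ≈ 5.95 cm

Z_qwt = √(Z_0·R_L) = √(50 × 199) = √9950
λ = 0.72·c/f = 0.238 m, so l = λ/4 = 0.0595 m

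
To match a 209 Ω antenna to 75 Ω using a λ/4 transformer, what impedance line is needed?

Z_qwt ≈ 125 Ω

Z_qwt = √(Z_0·R_L) = √(75 × 209) = √15680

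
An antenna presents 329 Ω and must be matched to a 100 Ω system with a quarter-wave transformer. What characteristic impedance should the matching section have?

Z_qwt ≈ 181 Ω

Z_qwt = √(Z_0·R_L) = √(100 × 329) = √32900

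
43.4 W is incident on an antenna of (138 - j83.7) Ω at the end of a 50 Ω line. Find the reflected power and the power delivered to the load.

P_reflected ≈ 15.1 W; P_delivered ≈ 28.3 W

|Γ| = |(88 − j83.7)/(188 − j83.7)| = 0.59
|Γ|² = 0.348
P_refl = |Γ|²·P_inc = 15.1 W, P_del = (1 − |Γ|²)·P_inc = 28.3 W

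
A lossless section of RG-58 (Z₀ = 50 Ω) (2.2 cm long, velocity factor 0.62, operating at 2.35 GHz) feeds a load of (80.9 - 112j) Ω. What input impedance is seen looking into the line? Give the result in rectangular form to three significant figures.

λ = v/f = 0.62·c / 2.35 GHz = 0.0791 m
βl = 2π·l/λ = 2π × 0.278 = 100°
tan(βl) = tan(100°) = -5.63
Z_in = Z_0·(Z_L + jZ_0·tanβl)/(Z_0 + jZ_L·tanβl)
     = 50·(80.9 − j394)/(-581 − j456)

Z_in ≈ 12.1 + j24.4 Ω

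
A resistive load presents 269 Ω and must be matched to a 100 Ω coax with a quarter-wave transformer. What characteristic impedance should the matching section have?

Z_qwt ≈ 164 Ω

Z_qwt = √(Z_0·R_L) = √(100 × 269) = √26900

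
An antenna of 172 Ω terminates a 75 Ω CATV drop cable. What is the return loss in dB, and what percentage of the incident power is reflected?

RL ≈ 8.12 dB; 15.4% of incident power reflected

Γ = (172 − 75)/(172 + 75) = 0.393
RL = −20·log₁₀(0.393) = 8.12 dB
P_refl/P_inc = |Γ|² = 0.154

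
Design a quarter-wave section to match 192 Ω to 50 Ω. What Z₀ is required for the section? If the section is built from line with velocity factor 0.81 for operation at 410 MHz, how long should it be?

Z_qwt ≈ 98 Ω; length ≈ 14.8 cm

Z_qwt = √(Z_0·R_L) = √(50 × 192) = √9600
λ = 0.81·c/f = 0.593 m, so l = λ/4 = 0.148 m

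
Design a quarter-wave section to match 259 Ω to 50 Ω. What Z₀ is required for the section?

Z_qwt = √(Z_0·R_L) = √(50 × 259) = √12950

Z_qwt ≈ 114 Ω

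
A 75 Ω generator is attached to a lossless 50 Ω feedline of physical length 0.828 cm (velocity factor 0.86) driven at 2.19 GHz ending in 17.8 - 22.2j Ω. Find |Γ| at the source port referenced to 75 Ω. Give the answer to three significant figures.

λ = v/f = 0.86·c / 2.19 GHz = 0.118 m
βl = 2π·l/λ = 2π × 0.0703 = 25.3°
tan(βl) = 0.473
Z_in = Z_0·(Z_L + jZ_0·tanβl)/(Z_0 + jZ_L·tanβl) = 14.6 − j0.842 Ω
Γ_s = (Z_in − Z_s)/(Z_in + Z_s) = (-60.4 − j0.842)/(89.6 − j0.842), |Γ_s| = 0.674

|Γ| ≈ 0.674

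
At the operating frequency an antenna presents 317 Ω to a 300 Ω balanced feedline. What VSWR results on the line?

VSWR ≈ 1.06

For a purely resistive load, VSWR = R_L/Z_0 or Z_0/R_L (whichever > 1) = 317/300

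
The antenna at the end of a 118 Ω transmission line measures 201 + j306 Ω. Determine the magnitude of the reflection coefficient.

|Γ| ≈ 0.717

Γ = (Z_L − Z_0)/(Z_L + Z_0) = (83 + j306)/(319 + j306)
|Γ| = 317/442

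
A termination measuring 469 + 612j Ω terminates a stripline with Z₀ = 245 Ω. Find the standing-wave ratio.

VSWR ≈ 5.51

Γ = (Z_L − Z_0)/(Z_L + Z_0) = (224 + j612)/(714 + j612)
|Γ| = 652/940 = 0.693
VSWR = (1 + |Γ|)/(1 − |Γ|) = 1.69/0.307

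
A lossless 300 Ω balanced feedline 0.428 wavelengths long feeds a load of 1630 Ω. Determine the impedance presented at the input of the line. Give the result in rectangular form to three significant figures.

βl = 2π × 0.428 = 154°
tan(βl) = tan(154°) = -0.486
Z_in = Z_0·(Z_L + jZ_0·tanβl)/(Z_0 + jZ_L·tanβl)
     = 300·(1630 − j146)/(300 − j792)

Z_in ≈ 253 + j522 Ω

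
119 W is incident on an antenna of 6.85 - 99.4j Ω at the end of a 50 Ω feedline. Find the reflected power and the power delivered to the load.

P_reflected ≈ 107 W; P_delivered ≈ 12.4 W

|Γ| = |(-43.15 − j99.4)/(56.85 − j99.4)| = 0.946
|Γ|² = 0.896
P_refl = |Γ|²·P_inc = 107 W, P_del = (1 − |Γ|²)·P_inc = 12.4 W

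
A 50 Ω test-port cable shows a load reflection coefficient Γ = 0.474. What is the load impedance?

Z_L ≈ 140 Ω

Z_L = Z_0·(1 + Γ)/(1 − Γ) = 50·(1.47)/(0.526)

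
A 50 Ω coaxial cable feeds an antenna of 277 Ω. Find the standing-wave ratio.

VSWR ≈ 5.54

Γ = (277 − 50)/(277 + 50) = 0.694
VSWR = (1 + 0.694)/(1 − 0.694)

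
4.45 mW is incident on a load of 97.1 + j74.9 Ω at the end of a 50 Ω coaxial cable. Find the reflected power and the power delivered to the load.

|Γ| = |(47.1 + j74.9)/(147.1 + j74.9)| = 0.536
|Γ|² = 0.287
P_refl = |Γ|²·P_inc = 1.28 mW, P_del = (1 − |Γ|²)·P_inc = 3.17 mW

P_reflected ≈ 1.28 mW; P_delivered ≈ 3.17 mW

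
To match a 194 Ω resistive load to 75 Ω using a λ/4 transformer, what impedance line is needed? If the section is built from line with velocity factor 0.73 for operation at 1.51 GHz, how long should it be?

Z_qwt ≈ 121 Ω; length ≈ 3.63 cm

Z_qwt = √(Z_0·R_L) = √(75 × 194) = √14550
λ = 0.73·c/f = 0.145 m, so l = λ/4 = 0.0363 m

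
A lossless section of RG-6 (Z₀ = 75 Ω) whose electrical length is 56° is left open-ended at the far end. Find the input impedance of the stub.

tan(βl) = 1.48
For an open-ended stub, Z_in = −jZ_0·cot(βl) = −jZ_0/tan(βl)

Z_in ≈ −j50.6 Ω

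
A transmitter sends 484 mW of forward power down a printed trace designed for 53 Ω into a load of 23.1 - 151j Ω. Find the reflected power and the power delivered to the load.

P_reflected ≈ 401 mW; P_delivered ≈ 82.9 mW

|Γ| = |(-29.9 − j151)/(76.1 − j151)| = 0.91
|Γ|² = 0.829
P_refl = |Γ|²·P_inc = 401 mW, P_del = (1 − |Γ|²)·P_inc = 82.9 mW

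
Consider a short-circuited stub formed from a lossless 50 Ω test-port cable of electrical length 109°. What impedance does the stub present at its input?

Z_in ≈ −j145 Ω

tan(βl) = -2.9
For a short-circuited stub, Z_in = jZ_0·tan(βl)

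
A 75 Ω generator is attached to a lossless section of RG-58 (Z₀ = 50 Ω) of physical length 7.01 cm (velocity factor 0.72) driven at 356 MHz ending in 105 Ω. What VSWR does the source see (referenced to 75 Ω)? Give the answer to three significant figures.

λ = v/f = 0.72·c / 356 MHz = 0.607 m
βl = 2π·l/λ = 2π × 0.116 = 41.6°
tan(βl) = 0.888
Z_in = Z_0·(Z_L + jZ_0·tanβl)/(Z_0 + jZ_L·tanβl) = 42 − j33.8 Ω
Γ_s = (Z_in − Z_s)/(Z_in + Z_s) = (-33 − j33.8)/(117 − j33.8), |Γ_s| = 0.388
VSWR = (1 + |Γ_s|)/(1 − |Γ_s|)

VSWR ≈ 2.27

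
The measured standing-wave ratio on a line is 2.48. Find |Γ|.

|Γ| ≈ 0.425

|Γ| = (S − 1)/(S + 1) = (2.48 − 1)/(2.48 + 1) = 1.48/3.48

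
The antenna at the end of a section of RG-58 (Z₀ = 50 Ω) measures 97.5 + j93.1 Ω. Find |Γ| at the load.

|Γ| ≈ 0.599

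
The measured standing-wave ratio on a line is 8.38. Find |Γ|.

|Γ| ≈ 0.787

|Γ| = (S − 1)/(S + 1) = (8.38 − 1)/(8.38 + 1) = 7.38/9.38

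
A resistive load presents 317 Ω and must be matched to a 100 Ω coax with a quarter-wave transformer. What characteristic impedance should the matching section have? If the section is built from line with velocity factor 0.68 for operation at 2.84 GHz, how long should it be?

Z_qwt = √(Z_0·R_L) = √(100 × 317) = √31700
λ = 0.68·c/f = 0.0718 m, so l = λ/4 = 0.018 m

Z_qwt ≈ 178 Ω; length ≈ 1.8 cm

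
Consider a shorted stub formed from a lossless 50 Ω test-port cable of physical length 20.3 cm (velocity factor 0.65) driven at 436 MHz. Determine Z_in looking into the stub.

Z_in ≈ −j14.9 Ω

λ = v/f = 0.65·c / 436 MHz = 0.447 m
βl = 2π·l/λ = 2π × 0.454 = 163°
tan(βl) = -0.298
For a shorted stub, Z_in = jZ_0·tan(βl)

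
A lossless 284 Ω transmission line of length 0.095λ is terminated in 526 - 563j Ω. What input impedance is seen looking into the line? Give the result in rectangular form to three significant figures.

Z_in ≈ 108 − j216 Ω

βl = 2π × 0.095 = 34.2°
tan(βl) = tan(34.2°) = 0.68
Z_in = Z_0·(Z_L + jZ_0·tanβl)/(Z_0 + jZ_L·tanβl)
     = 284·(526 − j370)/(667 + j357)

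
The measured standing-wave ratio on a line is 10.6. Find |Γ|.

|Γ| = (S − 1)/(S + 1) = (10.6 − 1)/(10.6 + 1) = 9.6/11.6

|Γ| ≈ 0.828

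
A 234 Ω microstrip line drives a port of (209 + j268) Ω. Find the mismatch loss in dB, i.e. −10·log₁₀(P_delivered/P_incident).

mismatch loss ≈ 1.37 dB

Γ = (-25 + j268)/(443 + j268), |Γ| = 0.52
|Γ|² = 0.27, so P_del/P_inc = 1 − |Γ|² = 0.73
ML = −10·log₁₀(1 − |Γ|²)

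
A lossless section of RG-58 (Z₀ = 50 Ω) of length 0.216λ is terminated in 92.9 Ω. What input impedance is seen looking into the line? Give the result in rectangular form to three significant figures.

Z_in ≈ 27.8 − j7.6 Ω

βl = 2π × 0.216 = 77.8°
tan(βl) = tan(77.8°) = 4.61
Z_in = Z_0·(Z_L + jZ_0·tanβl)/(Z_0 + jZ_L·tanβl)
     = 50·(92.9 + j230)/(50 + j428)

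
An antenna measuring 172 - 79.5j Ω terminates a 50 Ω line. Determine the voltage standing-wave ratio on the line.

VSWR ≈ 4.23

Γ = (Z_L − Z_0)/(Z_L + Z_0) = (122 − j79.5)/(222 − j79.5)
|Γ| = 146/236 = 0.618
VSWR = (1 + |Γ|)/(1 − |Γ|) = 1.62/0.382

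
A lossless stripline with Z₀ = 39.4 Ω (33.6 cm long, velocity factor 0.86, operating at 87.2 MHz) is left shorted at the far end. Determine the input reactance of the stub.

λ = v/f = 0.86·c / 87.2 MHz = 2.96 m
βl = 2π·l/λ = 2π × 0.114 = 40.9°
tan(βl) = 0.866
For a shorted stub, Z_in = jZ_0·tan(βl)

X_in ≈ 34.1 Ω (inductive)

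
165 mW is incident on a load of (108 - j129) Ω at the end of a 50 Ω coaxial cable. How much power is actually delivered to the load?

P_delivered ≈ 85.7 mW

|Γ| = |(58 − j129)/(158 − j129)| = 0.693
|Γ|² = 0.481
P_refl = |Γ|²·P_inc = 79.3 mW, P_del = (1 − |Γ|²)·P_inc = 85.7 mW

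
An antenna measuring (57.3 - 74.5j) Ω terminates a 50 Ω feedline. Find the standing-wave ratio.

VSWR ≈ 3.68

Γ = (Z_L − Z_0)/(Z_L + Z_0) = (7.3 − j74.5)/(107.3 − j74.5)
|Γ| = 74.9/131 = 0.573
VSWR = (1 + |Γ|)/(1 − |Γ|) = 1.57/0.427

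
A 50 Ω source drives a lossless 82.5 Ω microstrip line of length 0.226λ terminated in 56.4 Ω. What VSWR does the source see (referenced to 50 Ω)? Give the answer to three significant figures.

βl = 2π × 0.226 = 81.4°
tan(βl) = 6.58
Z_in = Z_0·(Z_L + jZ_0·tanβl)/(Z_0 + jZ_L·tanβl) = 118 + j13.6 Ω
Γ_s = (Z_in − Z_s)/(Z_in + Z_s) = (67.7 + j13.6)/(168 + j13.6), |Γ_s| = 0.41
VSWR = (1 + |Γ_s|)/(1 − |Γ_s|)

VSWR ≈ 2.39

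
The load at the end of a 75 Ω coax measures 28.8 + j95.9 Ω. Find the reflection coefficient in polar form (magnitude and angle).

Γ ≈ 0.753 ∠ 73°

Γ = (Z_L − Z_0)/(Z_L + Z_0) = (-46.2 + j95.9)/(103.8 + j95.9)
|Γ| = 106/141 = 0.753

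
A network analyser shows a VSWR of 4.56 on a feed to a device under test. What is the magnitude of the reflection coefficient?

|Γ| = (S − 1)/(S + 1) = (4.56 − 1)/(4.56 + 1) = 3.56/5.56

|Γ| ≈ 0.64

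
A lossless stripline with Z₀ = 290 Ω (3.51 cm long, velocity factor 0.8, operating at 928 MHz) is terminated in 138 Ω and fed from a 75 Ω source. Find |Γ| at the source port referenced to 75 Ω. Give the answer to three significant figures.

λ = v/f = 0.8·c / 928 MHz = 0.259 m
βl = 2π·l/λ = 2π × 0.136 = 48.9°
tan(βl) = 1.14
Z_in = Z_0·(Z_L + jZ_0·tanβl)/(Z_0 + jZ_L·tanβl) = 246 + j198 Ω
Γ_s = (Z_in − Z_s)/(Z_in + Z_s) = (171 + j198)/(321 + j198), |Γ_s| = 0.694

|Γ| ≈ 0.694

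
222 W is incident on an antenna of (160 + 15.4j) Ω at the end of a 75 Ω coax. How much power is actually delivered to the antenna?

P_delivered ≈ 192 W

|Γ| = |(85 + j15.4)/(235 + j15.4)| = 0.367
|Γ|² = 0.135
P_refl = |Γ|²·P_inc = 29.9 W, P_del = (1 − |Γ|²)·P_inc = 192 W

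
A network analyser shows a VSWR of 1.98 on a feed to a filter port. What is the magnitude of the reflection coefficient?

|Γ| ≈ 0.329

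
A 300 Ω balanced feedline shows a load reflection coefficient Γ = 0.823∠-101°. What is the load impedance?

Z_L = Z_0·(1 + Γ)/(1 − Γ) = 300·(0.843 − j0.808)/(1.16 + j0.808)

Z_L ≈ 48.6 − j243 Ω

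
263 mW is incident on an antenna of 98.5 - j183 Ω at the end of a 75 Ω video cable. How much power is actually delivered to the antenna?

|Γ| = |(23.5 − j183)/(173.5 − j183)| = 0.732
|Γ|² = 0.535
P_refl = |Γ|²·P_inc = 141 mW, P_del = (1 − |Γ|²)·P_inc = 122 mW

P_delivered ≈ 122 mW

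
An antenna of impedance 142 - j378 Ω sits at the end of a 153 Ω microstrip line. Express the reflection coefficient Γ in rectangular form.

Γ = (Z_L − Z_0)/(Z_L + Z_0) = (-11 − j378)/(295 − j378)

Γ ≈ 0.607 − j0.503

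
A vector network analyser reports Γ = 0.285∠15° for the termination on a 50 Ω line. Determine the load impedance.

Z_L = Z_0·(1 + Γ)/(1 − Γ) = 50·(1.28 + j0.0738)/(0.725 − j0.0738)

Z_L ≈ 86.6 + j13.9 Ω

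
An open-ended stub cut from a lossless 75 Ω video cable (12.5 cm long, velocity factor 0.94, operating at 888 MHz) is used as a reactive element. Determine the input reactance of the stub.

X_in ≈ 95 Ω (inductive)

λ = v/f = 0.94·c / 888 MHz = 0.318 m
βl = 2π·l/λ = 2π × 0.394 = 142°
tan(βl) = -0.79
For an open-ended stub, Z_in = −jZ_0·cot(βl) = −jZ_0/tan(βl)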